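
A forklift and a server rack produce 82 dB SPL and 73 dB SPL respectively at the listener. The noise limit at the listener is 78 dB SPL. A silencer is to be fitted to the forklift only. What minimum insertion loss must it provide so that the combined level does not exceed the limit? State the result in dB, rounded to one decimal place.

5.7 dB

The untreated sources together contribute 10^(73/10) = 1.995e+07, i.e. 73.00 dB SPL.
To meet 78 dB SPL overall, the treated forklift may contribute at most 10^(78/10) − 1.995e+07 = 4.314e+07, i.e. 76.35 dB SPL.
Required insertion loss = 82 − 76.35 = 5.65 dB.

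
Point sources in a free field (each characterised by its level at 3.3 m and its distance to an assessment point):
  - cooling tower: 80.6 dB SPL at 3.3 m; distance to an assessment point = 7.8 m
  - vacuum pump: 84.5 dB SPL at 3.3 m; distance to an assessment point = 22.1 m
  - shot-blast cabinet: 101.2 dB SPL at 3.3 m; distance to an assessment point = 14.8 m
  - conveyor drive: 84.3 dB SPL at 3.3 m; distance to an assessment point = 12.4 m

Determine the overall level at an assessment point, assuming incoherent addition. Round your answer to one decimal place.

Apply inverse-square spreading to bring every level to the receiver, then sum 10^(L/10).
cooling tower: 80.6 − 20·log₁₀(7.8/3.3) = 80.6 − 7.47 = 73.13 dB SPL.
vacuum pump: 84.5 − 20·log₁₀(22.1/3.3) = 84.5 − 16.52 = 67.98 dB SPL.
shot-blast cabinet: 101.2 − 20·log₁₀(14.8/3.3) = 101.2 − 13.03 = 88.17 dB SPL.
conveyor drive: 84.3 − 20·log₁₀(12.4/3.3) = 84.3 − 11.50 = 72.80 dB SPL.
Σ 10^(L/10) = 7.013e+08 → L_total = 10·log₁₀(7.013e+08) = 88.46 dB SPL.

88.5 dB SPL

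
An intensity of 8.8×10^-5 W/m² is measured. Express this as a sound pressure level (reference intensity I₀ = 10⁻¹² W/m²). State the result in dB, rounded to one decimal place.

L = 10·log₁₀(I/I₀) = 10·log₁₀(8.8×10^-5/10⁻¹²) = 10·log₁₀(8.8×10^7).
L = 10·(0.9445 + 7) = 79.44 dB.

79.4 dB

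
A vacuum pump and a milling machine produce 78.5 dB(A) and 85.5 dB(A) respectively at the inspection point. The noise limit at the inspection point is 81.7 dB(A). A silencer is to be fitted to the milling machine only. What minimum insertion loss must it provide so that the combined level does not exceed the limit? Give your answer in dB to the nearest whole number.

Fixed contribution from the other source: Σ 10^(L/10) = 10^(78.5/10) = 7.079e+07 (78.50 dB(A)).
The limit corresponds to 10^(81.7/10) = 1.479e+08; subtracting the fixed part leaves 7.712e+07 for the milling machine, i.e. 78.87 dB(A).
Required insertion loss = 85.5 − 78.87 = 6.63 dB.

7 dB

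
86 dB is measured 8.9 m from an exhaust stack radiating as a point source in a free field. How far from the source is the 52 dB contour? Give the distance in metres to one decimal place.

446.1 m

For a point source L₁ − L₂ = 20·log₁₀(r₂/r₁), so r₂ = r₁·10^((L₁−L₂)/20).
r₂ = 8.9·10^((86−52)/20) = 8.9·10^(34.0/20) = 446.06 m.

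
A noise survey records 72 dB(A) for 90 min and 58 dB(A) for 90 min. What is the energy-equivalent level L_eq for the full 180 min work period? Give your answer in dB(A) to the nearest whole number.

69 dB(A)

Weight each interval's intensity by its duration and average over T = 180 min:
Σ tᵢ·10^(Lᵢ/10) = 90·10^(72/10) + 90·10^(58/10) = 1.483e+09.
L_eq = 10·log₁₀(1.483e+09/180) = 69.16 dB(A).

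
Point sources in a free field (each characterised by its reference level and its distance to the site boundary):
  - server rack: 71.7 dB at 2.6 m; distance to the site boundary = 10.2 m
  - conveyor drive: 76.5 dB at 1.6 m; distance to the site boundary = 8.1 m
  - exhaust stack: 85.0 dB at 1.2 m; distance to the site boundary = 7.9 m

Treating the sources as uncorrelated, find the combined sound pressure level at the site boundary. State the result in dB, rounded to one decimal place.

70.0 dB

Apply inverse-square spreading to bring every level to the receiver, then sum 10^(L/10).
server rack: 71.7 − 20·log₁₀(10.2/2.6) = 71.7 − 11.87 = 59.83 dB.
conveyor drive: 76.5 − 20·log₁₀(8.1/1.6) = 76.5 − 14.09 = 62.41 dB.
exhaust stack: 85.0 − 20·log₁₀(7.9/1.2) = 85.0 − 16.37 = 68.63 dB.
Σ 10^(L/10) = 1.000e+07 → L_total = 10·log₁₀(1.000e+07) = 70.00 dB.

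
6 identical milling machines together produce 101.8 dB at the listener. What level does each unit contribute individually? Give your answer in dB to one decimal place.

94.0 dB

Dividing the total intensity by 6 lowers the level by 10·log₁₀ 6 = 7.782 dB: L₁ = 101.8 − 7.782.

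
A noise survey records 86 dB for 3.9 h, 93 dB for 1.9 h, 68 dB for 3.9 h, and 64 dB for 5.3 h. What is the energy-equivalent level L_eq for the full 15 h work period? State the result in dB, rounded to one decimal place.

85.5 dB

The energy average is taken in the linear domain: L_eq = 10·log₁₀[(Σ tᵢ·10^(Lᵢ/10))/T], T = 15 h.
Σ tᵢ·10^(Lᵢ/10) = 3.9·10^(86/10) + 1.9·10^(93/10) + 3.9·10^(68/10) + 5.3·10^(64/10) = 5.382e+09.
L_eq = 10·log₁₀(5.382e+09/15) = 85.55 dB.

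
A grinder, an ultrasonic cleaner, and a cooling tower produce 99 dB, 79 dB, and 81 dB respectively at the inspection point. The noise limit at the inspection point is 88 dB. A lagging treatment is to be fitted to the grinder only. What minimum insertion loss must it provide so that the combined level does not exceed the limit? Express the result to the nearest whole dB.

13 dB

Fixed contribution from the other sources: Σ 10^(L/10) = 10^(79/10) + 10^(81/10) = 2.053e+08 (83.12 dB).
To meet 88 dB overall, the treated grinder may contribute at most 10^(88/10) − 2.053e+08 = 4.256e+08, i.e. 86.29 dB.
Required insertion loss = 99 − 86.29 = 12.71 dB.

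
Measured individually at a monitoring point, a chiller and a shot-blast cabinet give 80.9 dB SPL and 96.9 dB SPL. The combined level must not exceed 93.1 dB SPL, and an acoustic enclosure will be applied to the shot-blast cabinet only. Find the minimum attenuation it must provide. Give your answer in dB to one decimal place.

4.1 dB

Everything except the shot-blast cabinet sums to 10^(80.9/10) = 1.230e+08 in linear terms, 80.90 dB SPL.
To meet 93.1 dB SPL overall, the treated shot-blast cabinet may contribute at most 10^(93.1/10) − 1.230e+08 = 1.919e+09, i.e. 92.83 dB SPL.
So the shot-blast cabinet must be reduced from 96.9 to 92.83 dB SPL: IL = 4.07 dB.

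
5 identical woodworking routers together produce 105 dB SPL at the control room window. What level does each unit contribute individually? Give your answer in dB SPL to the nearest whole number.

Dividing the total intensity by 5 lowers the level by 10·log₁₀ 5 = 6.990 dB: L₁ = 105 − 6.990.

98 dB SPL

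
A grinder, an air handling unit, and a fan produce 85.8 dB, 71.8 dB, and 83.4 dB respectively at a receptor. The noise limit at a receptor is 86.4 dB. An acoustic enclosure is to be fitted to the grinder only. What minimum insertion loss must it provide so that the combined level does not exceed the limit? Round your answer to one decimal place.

The untreated sources together contribute 10^(71.8/10) + 10^(83.4/10) = 2.339e+08, i.e. 83.69 dB.
To meet 86.4 dB overall, the treated grinder may contribute at most 10^(86.4/10) − 2.339e+08 = 2.026e+08, i.e. 83.07 dB.
Required insertion loss = 85.8 − 83.07 = 2.73 dB.

2.7 dB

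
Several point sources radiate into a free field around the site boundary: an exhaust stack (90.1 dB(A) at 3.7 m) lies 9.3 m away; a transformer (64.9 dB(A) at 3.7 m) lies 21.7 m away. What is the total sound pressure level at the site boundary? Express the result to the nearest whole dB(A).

First find each source's level at the receiver (point-source: −20·log₁₀(r/r_ref)), then combine on an intensity basis.
exhaust stack: 90.1 − 20·log₁₀(9.3/3.7) = 90.1 − 8.01 = 82.09 dB(A).
transformer: 64.9 − 20·log₁₀(21.7/3.7) = 64.9 − 15.37 = 49.53 dB(A).
Σ 10^(L/10) = 1.621e+08 → L_total = 10·log₁₀(1.621e+08) = 82.10 dB(A).

82 dB(A)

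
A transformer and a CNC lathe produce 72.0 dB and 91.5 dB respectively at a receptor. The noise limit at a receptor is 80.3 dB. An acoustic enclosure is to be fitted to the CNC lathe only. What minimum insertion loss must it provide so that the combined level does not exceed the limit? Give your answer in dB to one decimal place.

The untreated sources together contribute 10^(72.0/10) = 1.585e+07, i.e. 72.00 dB.
The limit corresponds to 10^(80.3/10) = 1.072e+08; subtracting the fixed part leaves 9.130e+07 for the CNC lathe, i.e. 79.60 dB.
Required insertion loss = 91.5 − 79.60 = 11.90 dB.

11.9 dB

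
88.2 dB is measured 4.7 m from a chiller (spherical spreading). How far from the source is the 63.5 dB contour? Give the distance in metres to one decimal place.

80.7 m

For a point source L₁ − L₂ = 20·log₁₀(r₂/r₁), so r₂ = r₁·10^((L₁−L₂)/20).
r₂ = 4.7·10^((88.2−63.5)/20) = 4.7·10^(24.7/20) = 80.74 m.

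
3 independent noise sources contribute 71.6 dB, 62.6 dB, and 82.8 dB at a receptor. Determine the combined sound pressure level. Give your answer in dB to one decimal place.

Incoherent sources combine by intensity addition: L_total = 10·log₁₀(Σ 10^(L_i/10)).
Σ 10^(L/10) = 10^(71.6/10) + 10^(62.6/10) + 10^(82.8/10) = 2.068e+08.
L_total = 10·log₁₀(2.068e+08) = 83.16 dB.

83.2 dB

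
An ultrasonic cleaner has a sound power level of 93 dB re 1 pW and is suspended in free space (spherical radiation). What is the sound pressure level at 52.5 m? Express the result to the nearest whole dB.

Free-field spherical radiation: L_p = L_w − 10·log₁₀(4π·r²), r = 52.5 m.
4π·r² = 3.464e+04 m², 10·log₁₀ of that is 45.395 dB.
L_p = 93 − 45.395 = 47.60 dB.

48 dB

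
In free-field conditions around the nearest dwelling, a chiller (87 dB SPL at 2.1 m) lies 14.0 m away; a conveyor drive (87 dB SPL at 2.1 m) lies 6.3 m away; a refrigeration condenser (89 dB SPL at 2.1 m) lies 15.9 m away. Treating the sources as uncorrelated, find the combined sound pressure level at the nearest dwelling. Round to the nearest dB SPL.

First find each source's level at the receiver (point-source: −20·log₁₀(r/r_ref)), then combine on an intensity basis.
chiller: 87 − 20·log₁₀(14.0/2.1) = 87 − 16.48 = 70.52 dB SPL.
conveyor drive: 87 − 20·log₁₀(6.3/2.1) = 87 − 9.54 = 77.46 dB SPL.
refrigeration condenser: 89 − 20·log₁₀(15.9/2.1) = 89 − 17.58 = 71.42 dB SPL.
Σ 10^(L/10) = 8.082e+07 → L_total = 10·log₁₀(8.082e+07) = 79.08 dB SPL.

79 dB SPL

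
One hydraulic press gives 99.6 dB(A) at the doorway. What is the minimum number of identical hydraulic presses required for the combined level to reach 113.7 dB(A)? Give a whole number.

26

Need L₁ + 10·log₁₀ N ≥ 113.7, i.e. log₁₀ N ≥ 1.41.
N ≥ 10^(14.1/10) = 25.704, so N = 26.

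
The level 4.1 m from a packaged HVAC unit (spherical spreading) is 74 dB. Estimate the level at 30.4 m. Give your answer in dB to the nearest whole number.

For a point source, L₂ = L₁ − 20·log₁₀(r₂/r₁).
L₂ = 74 − 20·log₁₀(30.4/4.1) = 74 − 17.402 = 56.60 dB.

57 dB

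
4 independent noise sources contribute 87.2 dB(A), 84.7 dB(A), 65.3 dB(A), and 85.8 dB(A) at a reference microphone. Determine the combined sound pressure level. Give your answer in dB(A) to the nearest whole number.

91 dB(A)

For uncorrelated sources the intensities add, so convert each level to linear form, sum, and take 10·log₁₀ of the total.
Σ 10^(L/10) = 10^(87.2/10) + 10^(84.7/10) + 10^(65.3/10) + 10^(85.8/10) = 1.204e+09.
L_total = 10·log₁₀(1.204e+09) = 90.80 dB(A).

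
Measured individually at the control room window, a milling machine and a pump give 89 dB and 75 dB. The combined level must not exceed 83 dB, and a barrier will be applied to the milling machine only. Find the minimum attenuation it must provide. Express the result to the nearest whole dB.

7 dB

Fixed contribution from the other source: Σ 10^(L/10) = 10^(75/10) = 3.162e+07 (75.00 dB).
The limit corresponds to 10^(83/10) = 1.995e+08; subtracting the fixed part leaves 1.679e+08 for the milling machine, i.e. 82.25 dB.
So the milling machine must be reduced from 89 to 82.25 dB: IL = 6.75 dB.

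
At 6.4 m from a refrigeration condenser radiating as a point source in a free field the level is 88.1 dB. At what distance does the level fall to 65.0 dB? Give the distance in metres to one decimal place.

91.4 m

The 23.1 dB drop corresponds to a distance ratio of 10^(23.1/20) for a point source.
r₂ = 6.4·10^((88.1−65.0)/20) = 6.4·10^(23.1/20) = 91.45 m.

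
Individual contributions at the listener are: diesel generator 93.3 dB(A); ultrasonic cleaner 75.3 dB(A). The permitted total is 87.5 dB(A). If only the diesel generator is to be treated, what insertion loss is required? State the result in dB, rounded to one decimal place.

Fixed contribution from the other source: Σ 10^(L/10) = 10^(75.3/10) = 3.388e+07 (75.30 dB(A)).
The limit corresponds to 10^(87.5/10) = 5.623e+08; subtracting the fixed part leaves 5.285e+08 for the diesel generator, i.e. 87.23 dB(A).
So the diesel generator must be reduced from 93.3 to 87.23 dB(A): IL = 6.07 dB.

6.1 dB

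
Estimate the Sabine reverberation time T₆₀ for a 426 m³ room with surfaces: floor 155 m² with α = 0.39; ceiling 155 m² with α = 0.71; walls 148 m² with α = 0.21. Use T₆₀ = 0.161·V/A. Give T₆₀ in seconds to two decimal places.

Total absorption A = 155·0.39 + 155·0.71 + 148·0.21 = 201.58 m² sabins.
T₆₀ = 0.161 × 426 / 201.58 = 0.340 s.

0.34 s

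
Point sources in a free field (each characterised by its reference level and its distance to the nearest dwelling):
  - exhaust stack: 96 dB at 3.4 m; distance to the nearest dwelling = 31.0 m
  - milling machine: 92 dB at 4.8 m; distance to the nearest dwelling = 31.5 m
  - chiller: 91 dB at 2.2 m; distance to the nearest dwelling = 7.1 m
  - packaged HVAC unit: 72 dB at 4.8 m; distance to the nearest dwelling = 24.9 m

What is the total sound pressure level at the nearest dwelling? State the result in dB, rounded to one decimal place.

Apply inverse-square spreading to bring every level to the receiver, then sum 10^(L/10).
exhaust stack: 96 − 20·log₁₀(31.0/3.4) = 96 − 19.20 = 76.80 dB.
milling machine: 92 − 20·log₁₀(31.5/4.8) = 92 − 16.34 = 75.66 dB.
chiller: 91 − 20·log₁₀(7.1/2.2) = 91 − 10.18 = 80.82 dB.
packaged HVAC unit: 72 − 20·log₁₀(24.9/4.8) = 72 − 14.30 = 57.70 dB.
Σ 10^(L/10) = 2.062e+08 → L_total = 10·log₁₀(2.062e+08) = 83.14 dB.

83.1 dB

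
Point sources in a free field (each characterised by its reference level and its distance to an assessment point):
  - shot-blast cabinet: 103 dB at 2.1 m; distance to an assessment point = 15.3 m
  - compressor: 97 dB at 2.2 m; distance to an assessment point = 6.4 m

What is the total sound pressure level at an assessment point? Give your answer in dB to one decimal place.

First find each source's level at the receiver (point-source: −20·log₁₀(r/r_ref)), then combine on an intensity basis.
shot-blast cabinet: 103 − 20·log₁₀(15.3/2.1) = 103 − 17.25 = 85.75 dB.
compressor: 97 − 20·log₁₀(6.4/2.2) = 97 − 9.28 = 87.72 dB.
Σ 10^(L/10) = 9.681e+08 → L_total = 10·log₁₀(9.681e+08) = 89.86 dB.

89.9 dB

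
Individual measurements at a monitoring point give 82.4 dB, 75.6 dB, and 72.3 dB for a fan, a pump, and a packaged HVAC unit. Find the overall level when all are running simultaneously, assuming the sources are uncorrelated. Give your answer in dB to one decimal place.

Incoherent sources combine by intensity addition: L_total = 10·log₁₀(Σ 10^(L_i/10)).
Σ 10^(L/10) = 10^(82.4/10) + 10^(75.6/10) + 10^(72.3/10) = 2.271e+08.
L_total = 10·log₁₀(2.271e+08) = 83.56 dB.

83.6 dB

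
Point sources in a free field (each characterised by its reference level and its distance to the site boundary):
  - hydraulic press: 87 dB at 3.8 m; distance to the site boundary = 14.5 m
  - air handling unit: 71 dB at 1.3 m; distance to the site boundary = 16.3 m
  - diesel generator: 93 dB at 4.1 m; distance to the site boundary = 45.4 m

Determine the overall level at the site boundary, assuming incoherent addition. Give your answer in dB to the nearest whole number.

77 dB

First find each source's level at the receiver (point-source: −20·log₁₀(r/r_ref)), then combine on an intensity basis.
hydraulic press: 87 − 20·log₁₀(14.5/3.8) = 87 − 11.63 = 75.37 dB.
air handling unit: 71 − 20·log₁₀(16.3/1.3) = 71 − 21.96 = 49.04 dB.
diesel generator: 93 − 20·log₁₀(45.4/4.1) = 93 − 20.89 = 72.11 dB.
Σ 10^(L/10) = 5.077e+07 → L_total = 10·log₁₀(5.077e+07) = 77.06 dB.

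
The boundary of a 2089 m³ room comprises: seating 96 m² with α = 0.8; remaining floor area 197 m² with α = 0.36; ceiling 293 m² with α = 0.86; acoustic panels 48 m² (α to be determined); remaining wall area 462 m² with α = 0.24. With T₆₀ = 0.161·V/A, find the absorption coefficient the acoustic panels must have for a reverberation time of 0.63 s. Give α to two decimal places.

Required total absorption A = 0.161·2089/0.63 = 533.86 m².
Absorption from the other surfaces = 96·0.8 + 197·0.36 + 293·0.86 + 462·0.24 = 510.58 m², so the acoustic panels must supply 23.28 m² over 48 m².
α = 23.28/48 = 0.485.

0.48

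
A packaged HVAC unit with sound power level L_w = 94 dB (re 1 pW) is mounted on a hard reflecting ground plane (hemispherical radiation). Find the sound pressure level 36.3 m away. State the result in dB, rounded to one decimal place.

54.8 dB

L_p = L_w − 10·log₁₀(2π·r²) with r = 36.3 m.
2π·r² = 8279 m², 10·log₁₀ of that is 39.180 dB.
L_p = 94 − 39.180 = 54.82 dB.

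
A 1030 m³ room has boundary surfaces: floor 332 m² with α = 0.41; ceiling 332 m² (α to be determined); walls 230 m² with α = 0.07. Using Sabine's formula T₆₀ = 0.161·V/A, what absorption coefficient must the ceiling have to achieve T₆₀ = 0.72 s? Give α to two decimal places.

From T₆₀ = 0.161·V/A, the target T₆₀ = 0.72 s needs A = 0.161·1030/0.72 = 230.32 m².
Absorption from the other surfaces = 332·0.41 + 230·0.07 = 152.22 m², so the ceiling must supply 78.10 m² over 332 m².
α = 78.10/332 = 0.235.

0.24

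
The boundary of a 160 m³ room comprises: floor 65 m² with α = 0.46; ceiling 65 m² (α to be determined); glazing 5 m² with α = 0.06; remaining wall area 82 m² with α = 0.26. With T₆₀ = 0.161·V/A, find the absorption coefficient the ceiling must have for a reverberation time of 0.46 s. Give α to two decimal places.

Required total absorption A = 0.161·160/0.46 = 56.00 m².
Absorption from the other surfaces = 65·0.46 + 5·0.06 + 82·0.26 = 51.52 m², so the ceiling must supply 4.48 m² over 65 m².
α = 4.48/65 = 0.069.

0.07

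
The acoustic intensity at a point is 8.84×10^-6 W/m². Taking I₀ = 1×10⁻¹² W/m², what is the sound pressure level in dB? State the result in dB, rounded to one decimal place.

69.5 dB

L = 10·log₁₀(I/I₀) = 10·log₁₀(8.84×10^-6/10⁻¹²) = 10·log₁₀(8.84×10^6).
L = 10·(0.9465 + 6) = 69.46 dB.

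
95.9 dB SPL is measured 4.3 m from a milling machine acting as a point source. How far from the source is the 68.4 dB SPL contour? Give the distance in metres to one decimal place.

102.0 m

Point-source spreading drops the level by 20·log₁₀(r₂/r₁); inverting, r₂/r₁ = 10^(ΔL/20).
r₂ = 4.3·10^((95.9−68.4)/20) = 4.3·10^(27.5/20) = 101.97 m.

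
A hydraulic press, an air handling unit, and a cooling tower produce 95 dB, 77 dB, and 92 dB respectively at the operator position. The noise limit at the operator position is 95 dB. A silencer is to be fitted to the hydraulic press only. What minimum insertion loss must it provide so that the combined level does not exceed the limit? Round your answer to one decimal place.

3.2 dB

Fixed contribution from the other sources: Σ 10^(L/10) = 10^(77/10) + 10^(92/10) = 1.635e+09 (92.14 dB).
To meet 95 dB overall, the treated hydraulic press may contribute at most 10^(95/10) − 1.635e+09 = 1.527e+09, i.e. 91.84 dB.
So the hydraulic press must be reduced from 95 to 91.84 dB: IL = 3.16 dB.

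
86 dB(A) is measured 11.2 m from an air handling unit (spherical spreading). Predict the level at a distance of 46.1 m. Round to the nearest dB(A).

74 dB(A)

For a point source, L₂ = L₁ − 20·log₁₀(r₂/r₁).
L₂ = 86 − 20·log₁₀(46.1/11.2) = 86 − 12.290 = 73.71 dB(A).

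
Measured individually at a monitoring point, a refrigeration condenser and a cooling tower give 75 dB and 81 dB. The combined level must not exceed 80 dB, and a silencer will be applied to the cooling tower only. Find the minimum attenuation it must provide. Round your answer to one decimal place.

The untreated sources together contribute 10^(75/10) = 3.162e+07, i.e. 75.00 dB.
The limit corresponds to 10^(80/10) = 1.000e+08; subtracting the fixed part leaves 6.838e+07 for the cooling tower, i.e. 78.35 dB.
So the cooling tower must be reduced from 81 to 78.35 dB: IL = 2.65 dB.

2.7 dB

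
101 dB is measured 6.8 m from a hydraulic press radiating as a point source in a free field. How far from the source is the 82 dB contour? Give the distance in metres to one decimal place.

60.6 m

For a point source L₁ − L₂ = 20·log₁₀(r₂/r₁), so r₂ = r₁·10^((L₁−L₂)/20).
r₂ = 6.8·10^((101−82)/20) = 6.8·10^(19.0/20) = 60.61 m.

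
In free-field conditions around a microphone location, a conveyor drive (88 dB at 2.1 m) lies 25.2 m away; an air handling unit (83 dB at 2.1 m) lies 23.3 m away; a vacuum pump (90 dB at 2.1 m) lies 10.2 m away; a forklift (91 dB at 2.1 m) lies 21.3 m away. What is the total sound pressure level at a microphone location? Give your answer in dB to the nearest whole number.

Propagate each source to the receiver with L = L_ref − 20·log₁₀(r/r_ref), then add intensities.
conveyor drive: 88 − 20·log₁₀(25.2/2.1) = 88 − 21.58 = 66.42 dB.
air handling unit: 83 − 20·log₁₀(23.3/2.1) = 83 − 20.90 = 62.10 dB.
vacuum pump: 90 − 20·log₁₀(10.2/2.1) = 90 − 13.73 = 76.27 dB.
forklift: 91 − 20·log₁₀(21.3/2.1) = 91 − 20.12 = 70.88 dB.
Σ 10^(L/10) = 6.063e+07 → L_total = 10·log₁₀(6.063e+07) = 77.83 dB.

78 dB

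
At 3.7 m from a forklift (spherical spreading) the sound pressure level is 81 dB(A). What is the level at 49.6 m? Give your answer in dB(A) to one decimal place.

58.5 dB(A)

Spherical spreading from a point source gives a 20·log₁₀(r₂/r₁) drop.
L₂ = 81 − 20·log₁₀(49.6/3.7) = 81 − 22.546 = 58.45 dB(A).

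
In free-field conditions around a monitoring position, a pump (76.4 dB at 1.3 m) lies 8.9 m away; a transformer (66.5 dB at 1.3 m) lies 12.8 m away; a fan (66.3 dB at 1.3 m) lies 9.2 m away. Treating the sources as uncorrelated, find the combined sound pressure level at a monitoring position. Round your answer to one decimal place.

Propagate each source to the receiver with L = L_ref − 20·log₁₀(r/r_ref), then add intensities.
pump: 76.4 − 20·log₁₀(8.9/1.3) = 76.4 − 16.71 = 59.69 dB.
transformer: 66.5 − 20·log₁₀(12.8/1.3) = 66.5 − 19.87 = 46.63 dB.
fan: 66.3 − 20·log₁₀(9.2/1.3) = 66.3 − 17.00 = 49.30 dB.
Σ 10^(L/10) = 1.063e+06 → L_total = 10·log₁₀(1.063e+06) = 60.26 dB.

60.3 dB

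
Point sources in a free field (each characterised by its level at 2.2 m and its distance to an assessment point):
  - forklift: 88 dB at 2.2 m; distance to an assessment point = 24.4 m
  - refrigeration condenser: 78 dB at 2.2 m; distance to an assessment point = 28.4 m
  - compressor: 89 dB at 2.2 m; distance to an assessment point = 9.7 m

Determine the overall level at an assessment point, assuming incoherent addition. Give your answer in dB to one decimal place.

First find each source's level at the receiver (point-source: −20·log₁₀(r/r_ref)), then combine on an intensity basis.
forklift: 88 − 20·log₁₀(24.4/2.2) = 88 − 20.90 = 67.10 dB.
refrigeration condenser: 78 − 20·log₁₀(28.4/2.2) = 78 − 22.22 = 55.78 dB.
compressor: 89 − 20·log₁₀(9.7/2.2) = 89 − 12.89 = 76.11 dB.
Σ 10^(L/10) = 4.637e+07 → L_total = 10·log₁₀(4.637e+07) = 76.66 dB.

76.7 dB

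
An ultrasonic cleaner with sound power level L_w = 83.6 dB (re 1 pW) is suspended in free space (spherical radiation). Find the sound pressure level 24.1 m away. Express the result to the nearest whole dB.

45 dB

The power spreads over a sphere of area 4π·r², so L_p = L_w − 10·log₁₀(4π·r²).
4π·r² = 7299 m², 10·log₁₀ of that is 38.632 dB.
L_p = 83.6 − 38.632 = 44.97 dB.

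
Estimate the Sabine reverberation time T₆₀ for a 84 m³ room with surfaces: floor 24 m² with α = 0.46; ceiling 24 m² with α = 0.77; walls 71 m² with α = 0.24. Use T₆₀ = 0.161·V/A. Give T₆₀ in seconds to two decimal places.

0.29 s

Total absorption A = 24·0.46 + 24·0.77 + 71·0.24 = 46.56 m² sabins.
T₆₀ = 0.161 × 84 / 46.56 = 0.290 s.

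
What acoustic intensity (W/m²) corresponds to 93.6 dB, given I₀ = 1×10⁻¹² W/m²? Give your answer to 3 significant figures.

L = 10·log₁₀(I/I₀) ⇒ I = I₀·10^(L/10) = 10⁻¹² × 10^9.36.

0.00229 W/m²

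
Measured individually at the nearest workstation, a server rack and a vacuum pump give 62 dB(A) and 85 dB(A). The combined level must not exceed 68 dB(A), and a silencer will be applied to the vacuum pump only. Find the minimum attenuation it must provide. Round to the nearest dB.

18 dB

The untreated sources together contribute 10^(62/10) = 1.585e+06, i.e. 62.00 dB(A).
The limit corresponds to 10^(68/10) = 6.310e+06; subtracting the fixed part leaves 4.725e+06 for the vacuum pump, i.e. 66.74 dB(A).
Required insertion loss = 85 − 66.74 = 18.26 dB.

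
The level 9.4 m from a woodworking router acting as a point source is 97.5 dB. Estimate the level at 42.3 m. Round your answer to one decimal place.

For a point source, L₂ = L₁ − 20·log₁₀(r₂/r₁).
L₂ = 97.5 − 20·log₁₀(42.3/9.4) = 97.5 − 13.064 = 84.44 dB.

84.4 dB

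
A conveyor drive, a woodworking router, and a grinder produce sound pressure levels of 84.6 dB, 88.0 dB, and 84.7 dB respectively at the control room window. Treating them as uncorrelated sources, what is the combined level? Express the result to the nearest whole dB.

For uncorrelated sources the intensities add, so convert each level to linear form, sum, and take 10·log₁₀ of the total.
Σ 10^(L/10) = 10^(84.6/10) + 10^(88.0/10) + 10^(84.7/10) = 1.214e+09.
L_total = 10·log₁₀(1.214e+09) = 90.84 dB.

91 dB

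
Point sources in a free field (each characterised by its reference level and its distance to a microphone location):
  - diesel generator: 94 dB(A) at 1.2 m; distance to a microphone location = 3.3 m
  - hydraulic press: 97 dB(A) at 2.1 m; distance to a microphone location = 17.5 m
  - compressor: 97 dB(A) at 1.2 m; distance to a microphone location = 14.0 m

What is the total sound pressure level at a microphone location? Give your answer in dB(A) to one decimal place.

First find each source's level at the receiver (point-source: −20·log₁₀(r/r_ref)), then combine on an intensity basis.
diesel generator: 94 − 20·log₁₀(3.3/1.2) = 94 − 8.79 = 85.21 dB(A).
hydraulic press: 97 − 20·log₁₀(17.5/2.1) = 97 − 18.42 = 78.58 dB(A).
compressor: 97 − 20·log₁₀(14.0/1.2) = 97 − 21.34 = 75.66 dB(A).
Σ 10^(L/10) = 4.411e+08 → L_total = 10·log₁₀(4.411e+08) = 86.45 dB(A).

86.4 dB(A)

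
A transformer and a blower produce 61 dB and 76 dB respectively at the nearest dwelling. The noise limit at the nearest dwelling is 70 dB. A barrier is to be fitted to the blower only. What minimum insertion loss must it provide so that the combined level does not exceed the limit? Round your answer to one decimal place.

6.6 dB

Everything except the blower sums to 10^(61/10) = 1.259e+06 in linear terms, 61.00 dB.
The limit corresponds to 10^(70/10) = 1.000e+07; subtracting the fixed part leaves 8.741e+06 for the blower, i.e. 69.42 dB.
Required insertion loss = 76 − 69.42 = 6.58 dB.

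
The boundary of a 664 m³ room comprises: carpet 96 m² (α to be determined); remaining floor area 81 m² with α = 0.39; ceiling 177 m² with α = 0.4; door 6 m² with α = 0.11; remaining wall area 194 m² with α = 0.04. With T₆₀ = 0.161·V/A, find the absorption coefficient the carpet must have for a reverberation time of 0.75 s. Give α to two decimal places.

0.33

From T₆₀ = 0.161·V/A, the target T₆₀ = 0.75 s needs A = 0.161·664/0.75 = 142.54 m².
Absorption from the other surfaces = 81·0.39 + 177·0.4 + 6·0.11 + 194·0.04 = 110.81 m², so the carpet must supply 31.73 m² over 96 m².
α = 31.73/96 = 0.331.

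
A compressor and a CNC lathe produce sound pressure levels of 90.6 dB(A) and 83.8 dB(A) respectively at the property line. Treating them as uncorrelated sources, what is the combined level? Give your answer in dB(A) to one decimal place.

91.4 dB(A)

Incoherent sources combine by intensity addition: L_total = 10·log₁₀(Σ 10^(L_i/10)).
Σ 10^(L/10) = 10^(90.6/10) + 10^(83.8/10) = 1.388e+09.
L_total = 10·log₁₀(1.388e+09) = 91.42 dB(A).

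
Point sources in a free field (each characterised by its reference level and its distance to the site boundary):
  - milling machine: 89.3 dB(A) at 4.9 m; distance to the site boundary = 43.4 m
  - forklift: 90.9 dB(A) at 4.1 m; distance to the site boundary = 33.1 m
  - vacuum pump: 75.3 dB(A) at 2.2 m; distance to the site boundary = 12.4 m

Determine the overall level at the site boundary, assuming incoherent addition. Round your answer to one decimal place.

Propagate each source to the receiver with L = L_ref − 20·log₁₀(r/r_ref), then add intensities.
milling machine: 89.3 − 20·log₁₀(43.4/4.9) = 89.3 − 18.95 = 70.35 dB(A).
forklift: 90.9 − 20·log₁₀(33.1/4.1) = 90.9 − 18.14 = 72.76 dB(A).
vacuum pump: 75.3 − 20·log₁₀(12.4/2.2) = 75.3 − 15.02 = 60.28 dB(A).
Σ 10^(L/10) = 3.079e+07 → L_total = 10·log₁₀(3.079e+07) = 74.88 dB(A).

74.9 dB(A)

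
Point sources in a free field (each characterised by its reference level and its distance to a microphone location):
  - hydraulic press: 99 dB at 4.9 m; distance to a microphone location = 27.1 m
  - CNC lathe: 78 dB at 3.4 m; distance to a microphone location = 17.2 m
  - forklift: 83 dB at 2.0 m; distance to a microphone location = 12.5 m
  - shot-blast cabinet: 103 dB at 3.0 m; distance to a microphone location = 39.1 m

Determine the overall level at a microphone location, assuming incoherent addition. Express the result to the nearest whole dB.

86 dB

Propagate each source to the receiver with L = L_ref − 20·log₁₀(r/r_ref), then add intensities.
hydraulic press: 99 − 20·log₁₀(27.1/4.9) = 99 − 14.86 = 84.14 dB.
CNC lathe: 78 − 20·log₁₀(17.2/3.4) = 78 − 14.08 = 63.92 dB.
forklift: 83 − 20·log₁₀(12.5/2.0) = 83 − 15.92 = 67.08 dB.
shot-blast cabinet: 103 − 20·log₁₀(39.1/3.0) = 103 − 22.30 = 80.70 dB.
Σ 10^(L/10) = 3.847e+08 → L_total = 10·log₁₀(3.847e+08) = 85.85 dB.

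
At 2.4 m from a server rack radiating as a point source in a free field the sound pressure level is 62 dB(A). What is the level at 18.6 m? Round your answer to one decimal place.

44.2 dB(A)

Point-source attenuation: ΔL = 20·log₁₀(r₂/r₁) = 20·log₁₀(18.6/2.4) = 17.786 dB.
L₂ = 62 − 20·log₁₀(18.6/2.4) = 62 − 17.786 = 44.21 dB(A).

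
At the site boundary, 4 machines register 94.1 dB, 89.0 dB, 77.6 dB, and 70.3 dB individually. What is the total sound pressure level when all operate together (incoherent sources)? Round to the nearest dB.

95 dB

Incoherent sources combine by intensity addition: L_total = 10·log₁₀(Σ 10^(L_i/10)).
Σ 10^(L/10) = 10^(94.1/10) + 10^(89.0/10) + 10^(77.6/10) + 10^(70.3/10) = 3.433e+09.
L_total = 10·log₁₀(3.433e+09) = 95.36 dB.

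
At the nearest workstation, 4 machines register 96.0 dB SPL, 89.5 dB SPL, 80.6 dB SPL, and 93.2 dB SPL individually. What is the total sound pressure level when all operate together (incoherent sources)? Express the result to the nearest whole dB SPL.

Incoherent sources combine by intensity addition: L_total = 10·log₁₀(Σ 10^(L_i/10)).
Σ 10^(L/10) = 10^(96.0/10) + 10^(89.5/10) + 10^(80.6/10) + 10^(93.2/10) = 7.076e+09.
L_total = 10·log₁₀(7.076e+09) = 98.50 dB SPL.

98 dB SPL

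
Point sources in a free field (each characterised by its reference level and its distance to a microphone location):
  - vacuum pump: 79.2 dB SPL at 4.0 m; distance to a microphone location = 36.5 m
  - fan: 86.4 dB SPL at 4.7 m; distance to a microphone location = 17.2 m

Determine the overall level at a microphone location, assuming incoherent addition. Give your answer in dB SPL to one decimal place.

Apply inverse-square spreading to bring every level to the receiver, then sum 10^(L/10).
vacuum pump: 79.2 − 20·log₁₀(36.5/4.0) = 79.2 − 19.20 = 60.00 dB SPL.
fan: 86.4 − 20·log₁₀(17.2/4.7) = 86.4 − 11.27 = 75.13 dB SPL.
Σ 10^(L/10) = 3.359e+07 → L_total = 10·log₁₀(3.359e+07) = 75.26 dB SPL.

75.3 dB SPL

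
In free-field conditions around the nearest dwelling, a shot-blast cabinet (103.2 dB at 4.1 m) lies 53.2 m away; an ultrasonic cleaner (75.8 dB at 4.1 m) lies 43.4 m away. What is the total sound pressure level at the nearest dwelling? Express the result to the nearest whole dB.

81 dB

Propagate each source to the receiver with L = L_ref − 20·log₁₀(r/r_ref), then add intensities.
shot-blast cabinet: 103.2 − 20·log₁₀(53.2/4.1) = 103.2 − 22.26 = 80.94 dB.
ultrasonic cleaner: 75.8 − 20·log₁₀(43.4/4.1) = 75.8 − 20.49 = 55.31 dB.
Σ 10^(L/10) = 1.244e+08 → L_total = 10·log₁₀(1.244e+08) = 80.95 dB.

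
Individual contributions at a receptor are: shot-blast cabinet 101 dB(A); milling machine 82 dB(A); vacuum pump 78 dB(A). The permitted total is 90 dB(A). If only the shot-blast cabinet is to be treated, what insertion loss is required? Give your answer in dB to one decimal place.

12.1 dB

Everything except the shot-blast cabinet sums to 10^(82/10) + 10^(78/10) = 2.216e+08 in linear terms, 83.46 dB(A).
To meet 90 dB(A) overall, the treated shot-blast cabinet may contribute at most 10^(90/10) − 2.216e+08 = 7.784e+08, i.e. 88.91 dB(A).
Required insertion loss = 101 − 88.91 = 12.09 dB.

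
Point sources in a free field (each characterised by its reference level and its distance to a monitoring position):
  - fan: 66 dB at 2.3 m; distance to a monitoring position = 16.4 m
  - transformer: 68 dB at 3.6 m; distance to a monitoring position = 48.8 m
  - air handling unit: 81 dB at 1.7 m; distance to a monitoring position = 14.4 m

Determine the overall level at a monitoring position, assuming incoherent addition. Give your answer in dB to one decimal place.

62.7 dB

First find each source's level at the receiver (point-source: −20·log₁₀(r/r_ref)), then combine on an intensity basis.
fan: 66 − 20·log₁₀(16.4/2.3) = 66 − 17.06 = 48.94 dB.
transformer: 68 − 20·log₁₀(48.8/3.6) = 68 − 22.64 = 45.36 dB.
air handling unit: 81 − 20·log₁₀(14.4/1.7) = 81 − 18.56 = 62.44 dB.
Σ 10^(L/10) = 1.867e+06 → L_total = 10·log₁₀(1.867e+06) = 62.71 dB.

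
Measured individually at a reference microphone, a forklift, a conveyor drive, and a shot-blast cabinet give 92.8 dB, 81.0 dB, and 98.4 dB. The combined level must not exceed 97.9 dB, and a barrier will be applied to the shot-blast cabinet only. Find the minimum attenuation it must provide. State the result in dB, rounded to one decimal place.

2.2 dB

Everything except the shot-blast cabinet sums to 10^(92.8/10) + 10^(81.0/10) = 2.031e+09 in linear terms, 93.08 dB.
The limit corresponds to 10^(97.9/10) = 6.166e+09; subtracting the fixed part leaves 4.135e+09 for the shot-blast cabinet, i.e. 96.16 dB.
So the shot-blast cabinet must be reduced from 98.4 to 96.16 dB: IL = 2.24 dB.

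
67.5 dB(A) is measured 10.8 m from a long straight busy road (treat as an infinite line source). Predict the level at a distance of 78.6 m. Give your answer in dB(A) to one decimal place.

58.9 dB(A)

For a line source, L₂ = L₁ − 10·log₁₀(r₂/r₁).
L₂ = 67.5 − 10·log₁₀(78.6/10.8) = 67.5 − 8.620 = 58.88 dB(A).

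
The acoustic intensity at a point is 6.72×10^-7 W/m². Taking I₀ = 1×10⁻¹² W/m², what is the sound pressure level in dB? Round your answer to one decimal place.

I/I₀ = 6.72×10^-7/10⁻¹² = 6.72×10^5, and L = 10·log₁₀(I/I₀).
L = 10·(0.8274 + 5) = 58.27 dB.

58.3 dB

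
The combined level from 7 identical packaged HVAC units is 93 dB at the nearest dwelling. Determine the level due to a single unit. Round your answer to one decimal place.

Dividing the total intensity by 7 lowers the level by 10·log₁₀ 7 = 8.451 dB: L₁ = 93 − 8.451.

84.5 dB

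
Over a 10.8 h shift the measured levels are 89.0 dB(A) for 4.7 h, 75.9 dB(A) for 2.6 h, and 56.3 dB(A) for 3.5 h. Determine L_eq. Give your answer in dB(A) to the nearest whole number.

86 dB(A)

Weight each interval's intensity by its duration and average over T = 10.8 h:
Σ tᵢ·10^(Lᵢ/10) = 4.7·10^(89.0/10) + 2.6·10^(75.9/10) + 3.5·10^(56.3/10) = 3.836e+09.
L_eq = 10·log₁₀(3.836e+09/10.8) = 85.50 dB(A).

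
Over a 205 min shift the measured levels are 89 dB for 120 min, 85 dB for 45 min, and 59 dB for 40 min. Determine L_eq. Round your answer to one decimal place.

The energy average is taken in the linear domain: L_eq = 10·log₁₀[(Σ tᵢ·10^(Lᵢ/10))/T], T = 205 min.
Σ tᵢ·10^(Lᵢ/10) = 120·10^(89/10) + 45·10^(85/10) + 40·10^(59/10) = 1.096e+11.
L_eq = 10·log₁₀(1.096e+11/205) = 87.28 dB.

87.3 dB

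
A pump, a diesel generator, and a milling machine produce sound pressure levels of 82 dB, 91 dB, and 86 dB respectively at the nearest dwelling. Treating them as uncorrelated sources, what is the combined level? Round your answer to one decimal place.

For uncorrelated sources the intensities add, so convert each level to linear form, sum, and take 10·log₁₀ of the total.
Σ 10^(L/10) = 10^(82/10) + 10^(91/10) + 10^(86/10) = 1.816e+09.
L_total = 10·log₁₀(1.816e+09) = 92.59 dB.

92.6 dB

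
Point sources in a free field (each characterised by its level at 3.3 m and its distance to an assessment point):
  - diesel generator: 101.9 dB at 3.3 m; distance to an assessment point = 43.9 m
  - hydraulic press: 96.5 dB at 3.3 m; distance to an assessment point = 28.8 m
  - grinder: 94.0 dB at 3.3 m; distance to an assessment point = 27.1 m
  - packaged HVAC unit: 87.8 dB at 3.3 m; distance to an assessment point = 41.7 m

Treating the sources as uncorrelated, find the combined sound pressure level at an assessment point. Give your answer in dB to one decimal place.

82.7 dB

First find each source's level at the receiver (point-source: −20·log₁₀(r/r_ref)), then combine on an intensity basis.
diesel generator: 101.9 − 20·log₁₀(43.9/3.3) = 101.9 − 22.48 = 79.42 dB.
hydraulic press: 96.5 − 20·log₁₀(28.8/3.3) = 96.5 − 18.82 = 77.68 dB.
grinder: 94.0 − 20·log₁₀(27.1/3.3) = 94.0 − 18.29 = 75.71 dB.
packaged HVAC unit: 87.8 − 20·log₁₀(41.7/3.3) = 87.8 − 22.03 = 65.77 dB.
Σ 10^(L/10) = 1.872e+08 → L_total = 10·log₁₀(1.872e+08) = 82.72 dB.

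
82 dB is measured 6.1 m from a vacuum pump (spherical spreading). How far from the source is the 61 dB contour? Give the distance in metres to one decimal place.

For a point source L₁ − L₂ = 20·log₁₀(r₂/r₁), so r₂ = r₁·10^((L₁−L₂)/20).
r₂ = 6.1·10^((82−61)/20) = 6.1·10^(21.0/20) = 68.44 m.

68.4 m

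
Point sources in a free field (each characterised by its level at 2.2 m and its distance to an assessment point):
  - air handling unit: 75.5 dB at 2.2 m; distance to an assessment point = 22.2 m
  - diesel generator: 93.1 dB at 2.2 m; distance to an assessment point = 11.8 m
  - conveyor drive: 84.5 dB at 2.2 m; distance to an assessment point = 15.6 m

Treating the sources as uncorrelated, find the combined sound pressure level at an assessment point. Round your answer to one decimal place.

78.9 dB

Apply inverse-square spreading to bring every level to the receiver, then sum 10^(L/10).
air handling unit: 75.5 − 20·log₁₀(22.2/2.2) = 75.5 − 20.08 = 55.42 dB.
diesel generator: 93.1 − 20·log₁₀(11.8/2.2) = 93.1 − 14.59 = 78.51 dB.
conveyor drive: 84.5 − 20·log₁₀(15.6/2.2) = 84.5 − 17.01 = 67.49 dB.
Σ 10^(L/10) = 7.692e+07 → L_total = 10·log₁₀(7.692e+07) = 78.86 dB.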